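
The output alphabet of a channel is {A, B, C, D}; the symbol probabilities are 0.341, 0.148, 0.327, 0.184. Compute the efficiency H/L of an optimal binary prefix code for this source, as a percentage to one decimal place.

Entropy H = −Σ p log₂ p ≈ 1.9139 bits.
Huffman merges: 37/250+23/125→83/250; 327/1000+83/250→659/1000; 341/1000+659/1000→1. L = 1991/1000 ≈ 1.9910.
Efficiency = H/L = 1.9139/1.9910 = 96.1%.

96.1%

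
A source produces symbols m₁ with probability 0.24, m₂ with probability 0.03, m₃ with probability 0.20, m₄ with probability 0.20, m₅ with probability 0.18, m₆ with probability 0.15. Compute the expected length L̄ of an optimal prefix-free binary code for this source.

2.54 bits/symbol

Repeatedly combine the two least-probable nodes; the expected code length is the sum of the merged weights.
merge 3/100 + 3/20 → 9/50
merge 9/50 + 9/50 → 9/25
merge 1/5 + 1/5 → 2/5
merge 6/25 + 9/25 → 3/5
merge 2/5 + 3/5 → 1
L = 9/50 + 9/25 + 2/5 + 3/5 + 1 = 127/50 = 2.54 bits/symbol.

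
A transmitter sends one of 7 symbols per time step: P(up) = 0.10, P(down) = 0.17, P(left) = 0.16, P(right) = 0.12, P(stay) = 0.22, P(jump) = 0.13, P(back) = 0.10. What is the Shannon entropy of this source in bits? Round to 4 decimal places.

H = −Σ pᵢ log₂ pᵢ.
−0.10·log₂(0.10) = 0.3322
−0.17·log₂(0.17) = 0.4346
−0.16·log₂(0.16) = 0.4230
−0.12·log₂(0.12) = 0.3671
−0.22·log₂(0.22) = 0.4806
−0.13·log₂(0.13) = 0.3826
−0.10·log₂(0.10) = 0.3322
Sum ≈ 2.7523 → 2.7523 bits.

2.7523 bits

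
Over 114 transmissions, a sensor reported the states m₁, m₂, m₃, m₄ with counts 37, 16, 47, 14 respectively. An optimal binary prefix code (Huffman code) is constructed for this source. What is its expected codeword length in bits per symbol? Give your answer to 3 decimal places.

Probabilities are the counts divided by 114.
Repeatedly combine the two least-probable nodes; the expected code length is the sum of the merged weights.
merge 7/57 + 8/57 → 5/19
merge 5/19 + 37/114 → 67/114
merge 47/114 + 67/114 → 1
L = 5/19 + 67/114 + 1 = 211/114 ≈ 1.851 bits/symbol.

1.851 bits/symbol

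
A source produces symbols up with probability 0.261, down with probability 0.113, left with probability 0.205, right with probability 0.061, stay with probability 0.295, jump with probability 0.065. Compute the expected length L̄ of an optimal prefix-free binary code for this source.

Repeatedly combine the two least-probable nodes; the expected code length is the sum of the merged weights.
merge 61/1000 + 13/200 → 63/500
merge 113/1000 + 63/500 → 239/1000
merge 41/200 + 239/1000 → 111/250
merge 261/1000 + 59/200 → 139/250
merge 111/250 + 139/250 → 1
L = 63/500 + 239/1000 + 111/250 + 139/250 + 1 = 473/200 = 2.365 bits/symbol.

2.365 bits/symbol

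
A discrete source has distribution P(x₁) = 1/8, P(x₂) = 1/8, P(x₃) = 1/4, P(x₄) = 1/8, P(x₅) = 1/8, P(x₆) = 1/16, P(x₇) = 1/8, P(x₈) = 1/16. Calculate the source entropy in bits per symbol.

Each probability is a power of 1/2, so log₂(1/p) is an integer.
H = Σ p·log₂(1/p) = 1/8·3 + 1/8·3 + 1/4·2 + 1/8·3 + 1/8·3 + 1/16·4 + 1/8·3 + 1/16·4 = 2.875 bits.

2.875 bits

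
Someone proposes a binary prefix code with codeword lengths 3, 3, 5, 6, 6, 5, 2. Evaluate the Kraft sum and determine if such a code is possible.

With common denominator 2^6 = 64: Σ 2^(−ℓᵢ) = 8/64 + 8/64 + 2/64 + 1/64 + 1/64 + 2/64 + 16/64 = 38/64 = 0.59375.
Kraft's inequality requires Σ ≤ 1; here Σ = 0.59375 ≤ 1, so such a prefix code exists.

0.59375; yes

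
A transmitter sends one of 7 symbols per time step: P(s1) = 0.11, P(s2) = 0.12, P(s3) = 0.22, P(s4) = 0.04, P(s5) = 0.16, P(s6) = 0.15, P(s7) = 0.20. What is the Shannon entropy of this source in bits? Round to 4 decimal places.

H = −Σ pᵢ log₂ pᵢ.
−0.11·log₂(0.11) = 0.3503
−0.12·log₂(0.12) = 0.3671
−0.22·log₂(0.22) = 0.4806
−0.04·log₂(0.04) = 0.1858
−0.16·log₂(0.16) = 0.4230
−0.15·log₂(0.15) = 0.4105
−0.20·log₂(0.20) = 0.4644
Sum ≈ 2.6816 → 2.6816 bits.

2.6816 bits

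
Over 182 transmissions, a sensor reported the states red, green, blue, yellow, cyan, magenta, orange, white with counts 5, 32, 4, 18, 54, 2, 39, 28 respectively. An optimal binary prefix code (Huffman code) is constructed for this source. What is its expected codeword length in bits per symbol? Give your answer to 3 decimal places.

2.566 bits/symbol

Probabilities are the counts divided by 182.
Repeatedly combine the two least-probable nodes; the expected code length is the sum of the merged weights.
merge 1/91 + 2/91 → 3/91
merge 5/182 + 3/91 → 11/182
merge 11/182 + 9/91 → 29/182
merge 2/13 + 29/182 → 57/182
merge 16/91 + 3/14 → 71/182
merge 27/91 + 57/182 → 111/182
merge 71/182 + 111/182 → 1
L = 3/91 + 11/182 + 29/182 + 57/182 + 71/182 + 111/182 + 1 = 467/182 ≈ 2.566 bits/symbol.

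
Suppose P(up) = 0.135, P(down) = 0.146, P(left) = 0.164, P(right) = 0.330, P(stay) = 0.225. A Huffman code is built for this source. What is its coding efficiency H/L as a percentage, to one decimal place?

98.0%

Entropy H = −Σ p log₂ p ≈ 2.2351 bits.
Huffman merges: 27/200+73/500→281/1000; 41/250+9/40→389/1000; 281/1000+33/100→611/1000; 389/1000+611/1000→1. L = 2281/1000 ≈ 2.2810.
Efficiency = H/L = 2.2351/2.2810 = 98.0%.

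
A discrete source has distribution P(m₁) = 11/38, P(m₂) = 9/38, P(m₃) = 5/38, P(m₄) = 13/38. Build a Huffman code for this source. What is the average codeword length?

Repeatedly combine the two least-probable nodes; the expected code length is the sum of the merged weights.
merge 5/38 + 9/38 → 7/19
merge 11/38 + 13/38 → 12/19
merge 7/19 + 12/19 → 1
L = 7/19 + 12/19 + 1 = 2 bits/symbol.

2 bits/symbol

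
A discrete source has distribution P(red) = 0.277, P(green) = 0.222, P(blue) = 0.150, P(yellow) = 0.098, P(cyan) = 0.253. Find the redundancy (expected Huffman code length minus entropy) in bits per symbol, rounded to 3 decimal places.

Entropy H = −Σ p log₂ p ≈ 2.2357 bits.
Huffman merges: 49/500+3/20→31/125; 111/500+31/125→47/100; 253/1000+277/1000→53/100; 47/100+53/100→1. L = 281/125 ≈ 2.2480.
L − H = 2.2480 − 2.2357 = 0.012 bits.

0.012 bits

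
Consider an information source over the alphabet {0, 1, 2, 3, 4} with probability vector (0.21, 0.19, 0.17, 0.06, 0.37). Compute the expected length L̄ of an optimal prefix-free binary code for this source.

Repeatedly combine the two least-probable nodes; the expected code length is the sum of the merged weights.
merge 3/50 + 17/100 → 23/100
merge 19/100 + 21/100 → 2/5
merge 23/100 + 37/100 → 3/5
merge 2/5 + 3/5 → 1
L = 23/100 + 2/5 + 3/5 + 1 = 223/100 = 2.23 bits/symbol.

2.23 bits/symbol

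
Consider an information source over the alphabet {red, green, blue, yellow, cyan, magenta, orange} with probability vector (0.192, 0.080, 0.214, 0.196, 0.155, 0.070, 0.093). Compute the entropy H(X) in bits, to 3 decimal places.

2.690 bits

H = −Σ pᵢ log₂ pᵢ.
−0.192·log₂(0.192) = 0.4571
−0.080·log₂(0.080) = 0.2915
−0.214·log₂(0.214) = 0.4760
−0.196·log₂(0.196) = 0.4608
−0.155·log₂(0.155) = 0.4169
−0.070·log₂(0.070) = 0.2686
−0.093·log₂(0.093) = 0.3187
Sum ≈ 2.6896 → 2.690 bits.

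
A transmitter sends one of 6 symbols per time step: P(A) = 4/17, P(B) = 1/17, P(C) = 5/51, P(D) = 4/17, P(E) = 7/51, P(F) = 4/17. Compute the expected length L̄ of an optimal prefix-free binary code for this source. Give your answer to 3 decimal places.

2.451 bits/symbol

Repeatedly combine the two least-probable nodes; the expected code length is the sum of the merged weights.
merge 1/17 + 5/51 → 8/51
merge 7/51 + 8/51 → 5/17
merge 4/17 + 4/17 → 8/17
merge 4/17 + 5/17 → 9/17
merge 8/17 + 9/17 → 1
L = 8/51 + 5/17 + 8/17 + 9/17 + 1 = 125/51 ≈ 2.451 bits/symbol.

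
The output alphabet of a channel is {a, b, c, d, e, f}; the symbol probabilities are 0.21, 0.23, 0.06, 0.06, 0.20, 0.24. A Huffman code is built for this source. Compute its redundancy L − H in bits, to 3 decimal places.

Entropy H = −Σ p log₂ p ≈ 2.4061 bits.
Huffman merges: 3/50+3/50→3/25; 3/25+1/5→8/25; 21/100+23/100→11/25; 6/25+8/25→14/25; 11/25+14/25→1. L = 61/25 ≈ 2.4400.
L − H = 2.4400 − 2.4061 = 0.034 bits.

0.034 bits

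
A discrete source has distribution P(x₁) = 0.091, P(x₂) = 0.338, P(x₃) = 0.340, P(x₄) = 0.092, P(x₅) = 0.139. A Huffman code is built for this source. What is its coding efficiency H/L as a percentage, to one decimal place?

Entropy H = −Σ p log₂ p ≈ 2.0852 bits.
Huffman merges: 91/1000+23/250→183/1000; 139/1000+183/1000→161/500; 161/500+169/500→33/50; 17/50+33/50→1. L = 433/200 ≈ 2.1650.
Efficiency = H/L = 2.0852/2.1650 = 96.3%.

96.3%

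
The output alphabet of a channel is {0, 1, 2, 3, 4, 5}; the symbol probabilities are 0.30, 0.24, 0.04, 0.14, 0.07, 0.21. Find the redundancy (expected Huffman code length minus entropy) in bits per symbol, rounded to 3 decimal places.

0.021 bits

Entropy H = −Σ p log₂ p ≈ 2.3395 bits.
Huffman merges: 1/25+7/100→11/100; 11/100+7/50→1/4; 21/100+6/25→9/20; 1/4+3/10→11/20; 9/20+11/20→1. L = 59/25 ≈ 2.3600.
L − H = 2.3600 − 2.3395 = 0.021 bits.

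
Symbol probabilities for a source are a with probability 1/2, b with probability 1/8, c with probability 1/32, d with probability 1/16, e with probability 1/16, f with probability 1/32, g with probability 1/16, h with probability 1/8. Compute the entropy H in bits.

2.3125 bits

Each probability is a power of 1/2, so log₂(1/p) is an integer.
H = Σ p·log₂(1/p) = 1/2·1 + 1/8·3 + 1/32·5 + 1/16·4 + 1/16·4 + 1/32·5 + 1/16·4 + 1/8·3 = 2.3125 bits.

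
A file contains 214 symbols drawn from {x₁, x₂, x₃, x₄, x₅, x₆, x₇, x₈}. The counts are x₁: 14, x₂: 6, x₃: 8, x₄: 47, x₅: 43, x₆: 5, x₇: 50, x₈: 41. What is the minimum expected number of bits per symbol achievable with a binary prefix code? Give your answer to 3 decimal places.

2.640 bits/symbol

Probabilities are the counts divided by 214.
Repeatedly combine the two least-probable nodes; the expected code length is the sum of the merged weights.
merge 5/214 + 3/107 → 11/214
merge 4/107 + 11/214 → 19/214
merge 7/107 + 19/214 → 33/214
merge 33/214 + 41/214 → 37/107
merge 43/214 + 47/214 → 45/107
merge 25/107 + 37/107 → 62/107
merge 45/107 + 62/107 → 1
L = 11/214 + 19/214 + 33/214 + 37/107 + 45/107 + 62/107 + 1 = 565/214 ≈ 2.640 bits/symbol.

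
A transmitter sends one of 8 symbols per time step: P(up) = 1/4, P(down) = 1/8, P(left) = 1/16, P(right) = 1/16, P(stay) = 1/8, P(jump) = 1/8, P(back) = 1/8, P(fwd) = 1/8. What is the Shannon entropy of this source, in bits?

2.875 bits

Each probability is a power of 1/2, so log₂(1/p) is an integer.
H = Σ p·log₂(1/p) = 1/4·2 + 1/8·3 + 1/16·4 + 1/16·4 + 1/8·3 + 1/8·3 + 1/8·3 + 1/8·3 = 2.875 bits.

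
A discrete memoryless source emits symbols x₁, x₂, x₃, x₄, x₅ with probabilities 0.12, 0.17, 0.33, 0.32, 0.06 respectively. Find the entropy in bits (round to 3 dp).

H = −Σ pᵢ log₂ pᵢ.
−0.12·log₂(0.12) = 0.3671
−0.17·log₂(0.17) = 0.4346
−0.33·log₂(0.33) = 0.5278
−0.32·log₂(0.32) = 0.5260
−0.06·log₂(0.06) = 0.2435
Sum ≈ 2.0990 → 2.099 bits.

2.099 bits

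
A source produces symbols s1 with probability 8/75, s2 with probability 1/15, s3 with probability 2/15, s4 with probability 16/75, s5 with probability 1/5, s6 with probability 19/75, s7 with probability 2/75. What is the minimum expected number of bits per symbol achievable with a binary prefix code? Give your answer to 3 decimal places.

Repeatedly combine the two least-probable nodes; the expected code length is the sum of the merged weights.
merge 2/75 + 1/15 → 7/75
merge 7/75 + 8/75 → 1/5
merge 2/15 + 1/5 → 1/3
merge 1/5 + 16/75 → 31/75
merge 19/75 + 1/3 → 44/75
merge 31/75 + 44/75 → 1
L = 7/75 + 1/5 + 1/3 + 31/75 + 44/75 + 1 = 197/75 ≈ 2.627 bits/symbol.

2.627 bits/symbol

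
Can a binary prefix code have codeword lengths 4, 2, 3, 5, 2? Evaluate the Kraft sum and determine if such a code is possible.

With common denominator 2^5 = 32: Σ 2^(−ℓᵢ) = 2/32 + 8/32 + 4/32 + 1/32 + 8/32 = 23/32 = 0.71875.
Kraft's inequality requires Σ ≤ 1; here Σ = 0.71875 ≤ 1, so such a prefix code exists.

0.71875; yes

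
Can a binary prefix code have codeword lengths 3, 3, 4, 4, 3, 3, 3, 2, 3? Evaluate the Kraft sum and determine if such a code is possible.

With common denominator 2^4 = 16: Σ 2^(−ℓᵢ) = 2/16 + 2/16 + 1/16 + 1/16 + 2/16 + 2/16 + 2/16 + 4/16 + 2/16 = 18/16 = 1.125.
Kraft's inequality requires Σ ≤ 1; here Σ = 1.125 > 1, so no such prefix code exists.

1.125; no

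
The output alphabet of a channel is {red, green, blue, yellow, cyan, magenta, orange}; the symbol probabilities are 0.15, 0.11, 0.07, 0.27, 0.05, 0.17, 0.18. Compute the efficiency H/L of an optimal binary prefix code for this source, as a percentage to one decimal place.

Entropy H = −Σ p log₂ p ≈ 2.6354 bits.
Huffman merges: 1/20+7/100→3/25; 11/100+3/25→23/100; 3/20+17/100→8/25; 9/50+23/100→41/100; 27/100+8/25→59/100; 41/100+59/100→1. L = 267/100 ≈ 2.6700.
Efficiency = H/L = 2.6354/2.6700 = 98.7%.

98.7%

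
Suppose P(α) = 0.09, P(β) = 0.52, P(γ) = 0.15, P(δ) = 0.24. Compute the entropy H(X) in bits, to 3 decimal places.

1.708 bits

H = −Σ pᵢ log₂ pᵢ.
−0.09·log₂(0.09) = 0.3127
−0.52·log₂(0.52) = 0.4906
−0.15·log₂(0.15) = 0.4105
−0.24·log₂(0.24) = 0.4941
Sum ≈ 1.7079 → 1.708 bits.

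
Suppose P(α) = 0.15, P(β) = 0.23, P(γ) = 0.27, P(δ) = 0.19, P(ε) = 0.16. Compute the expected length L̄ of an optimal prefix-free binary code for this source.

Repeatedly combine the two least-probable nodes; the expected code length is the sum of the merged weights.
merge 3/20 + 4/25 → 31/100
merge 19/100 + 23/100 → 21/50
merge 27/100 + 31/100 → 29/50
merge 21/50 + 29/50 → 1
L = 31/100 + 21/50 + 29/50 + 1 = 231/100 = 2.31 bits/symbol.

2.31 bits/symbol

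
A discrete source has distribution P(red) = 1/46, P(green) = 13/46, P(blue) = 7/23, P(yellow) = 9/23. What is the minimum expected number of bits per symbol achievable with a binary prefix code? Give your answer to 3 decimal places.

1.913 bits/symbol

Repeatedly combine the two least-probable nodes; the expected code length is the sum of the merged weights.
merge 1/46 + 13/46 → 7/23
merge 7/23 + 7/23 → 14/23
merge 9/23 + 14/23 → 1
L = 7/23 + 14/23 + 1 = 44/23 ≈ 1.913 bits/symbol.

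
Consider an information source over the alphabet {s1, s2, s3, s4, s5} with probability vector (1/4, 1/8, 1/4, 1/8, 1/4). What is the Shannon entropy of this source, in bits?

2.25 bits

Each probability is a power of 1/2, so log₂(1/p) is an integer.
H = Σ p·log₂(1/p) = 1/4·2 + 1/8·3 + 1/4·2 + 1/8·3 + 1/4·2 = 2.25 bits.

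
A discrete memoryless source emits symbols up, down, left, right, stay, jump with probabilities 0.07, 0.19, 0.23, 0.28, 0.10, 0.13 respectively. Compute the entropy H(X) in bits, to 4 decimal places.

H = −Σ pᵢ log₂ pᵢ.
−0.07·log₂(0.07) = 0.2686
−0.19·log₂(0.19) = 0.4552
−0.23·log₂(0.23) = 0.4877
−0.28·log₂(0.28) = 0.5142
−0.10·log₂(0.10) = 0.3322
−0.13·log₂(0.13) = 0.3826
Sum ≈ 2.4405 → 2.4405 bits.

2.4405 bits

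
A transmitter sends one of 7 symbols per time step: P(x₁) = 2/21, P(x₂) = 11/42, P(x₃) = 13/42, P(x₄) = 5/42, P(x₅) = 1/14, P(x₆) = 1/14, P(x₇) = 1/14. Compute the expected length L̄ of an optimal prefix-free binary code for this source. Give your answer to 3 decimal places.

Repeatedly combine the two least-probable nodes; the expected code length is the sum of the merged weights.
merge 1/14 + 1/14 → 1/7
merge 1/14 + 2/21 → 1/6
merge 5/42 + 1/7 → 11/42
merge 1/6 + 11/42 → 3/7
merge 11/42 + 13/42 → 4/7
merge 3/7 + 4/7 → 1
L = 1/7 + 1/6 + 11/42 + 3/7 + 4/7 + 1 = 18/7 ≈ 2.571 bits/symbol.

2.571 bits/symbol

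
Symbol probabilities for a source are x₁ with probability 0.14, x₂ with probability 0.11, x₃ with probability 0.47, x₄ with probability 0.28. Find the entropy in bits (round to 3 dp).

H = −Σ pᵢ log₂ pᵢ.
−0.14·log₂(0.14) = 0.3971
−0.11·log₂(0.11) = 0.3503
−0.47·log₂(0.47) = 0.5120
−0.28·log₂(0.28) = 0.5142
Sum ≈ 1.7736 → 1.774 bits.

1.774 bits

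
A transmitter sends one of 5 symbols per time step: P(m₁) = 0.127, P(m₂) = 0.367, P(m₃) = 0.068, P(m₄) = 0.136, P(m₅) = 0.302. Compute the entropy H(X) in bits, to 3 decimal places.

H = −Σ pᵢ log₂ pᵢ.
−0.127·log₂(0.127) = 0.3781
−0.367·log₂(0.367) = 0.5307
−0.068·log₂(0.068) = 0.2637
−0.136·log₂(0.136) = 0.3915
−0.302·log₂(0.302) = 0.5217
Sum ≈ 2.0857 → 2.086 bits.

2.086 bits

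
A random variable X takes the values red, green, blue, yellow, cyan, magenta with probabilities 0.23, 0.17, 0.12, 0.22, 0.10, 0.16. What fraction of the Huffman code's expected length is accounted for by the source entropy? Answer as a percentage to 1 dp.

Entropy H = −Σ p log₂ p ≈ 2.5251 bits.
Huffman merges: 1/10+3/25→11/50; 4/25+17/100→33/100; 11/50+11/50→11/25; 23/100+33/100→14/25; 11/25+14/25→1. L = 51/20 ≈ 2.5500.
Efficiency = H/L = 2.5251/2.5500 = 99.0%.

99.0%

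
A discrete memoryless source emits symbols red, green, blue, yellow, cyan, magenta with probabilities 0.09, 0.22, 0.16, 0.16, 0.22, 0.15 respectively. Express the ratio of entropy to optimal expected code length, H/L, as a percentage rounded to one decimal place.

98.8%

Entropy H = −Σ p log₂ p ≈ 2.5304 bits.
Huffman merges: 9/100+3/20→6/25; 4/25+4/25→8/25; 11/50+11/50→11/25; 6/25+8/25→14/25; 11/25+14/25→1. L = 64/25 ≈ 2.5600.
Efficiency = H/L = 2.5304/2.5600 = 98.8%.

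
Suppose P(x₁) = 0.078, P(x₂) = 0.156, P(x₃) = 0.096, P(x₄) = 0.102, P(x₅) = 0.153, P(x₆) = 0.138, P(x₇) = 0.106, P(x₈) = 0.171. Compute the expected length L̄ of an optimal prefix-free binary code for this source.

3 bits/symbol

Repeatedly combine the two least-probable nodes; the expected code length is the sum of the merged weights.
merge 39/500 + 12/125 → 87/500
merge 51/500 + 53/500 → 26/125
merge 69/500 + 153/1000 → 291/1000
merge 39/250 + 171/1000 → 327/1000
merge 87/500 + 26/125 → 191/500
merge 291/1000 + 327/1000 → 309/500
merge 191/500 + 309/500 → 1
L = 87/500 + 26/125 + 291/1000 + 327/1000 + 191/500 + 309/500 + 1 = 3 bits/symbol.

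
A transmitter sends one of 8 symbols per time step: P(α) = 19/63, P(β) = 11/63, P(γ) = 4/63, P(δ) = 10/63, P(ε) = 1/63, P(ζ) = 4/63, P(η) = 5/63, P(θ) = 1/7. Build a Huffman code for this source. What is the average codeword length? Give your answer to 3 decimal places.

Repeatedly combine the two least-probable nodes; the expected code length is the sum of the merged weights.
merge 1/63 + 4/63 → 5/63
merge 4/63 + 5/63 → 1/7
merge 5/63 + 1/7 → 2/9
merge 1/7 + 10/63 → 19/63
merge 11/63 + 2/9 → 25/63
merge 19/63 + 19/63 → 38/63
merge 25/63 + 38/63 → 1
L = 5/63 + 1/7 + 2/9 + 19/63 + 25/63 + 38/63 + 1 = 173/63 ≈ 2.746 bits/symbol.

2.746 bits/symbol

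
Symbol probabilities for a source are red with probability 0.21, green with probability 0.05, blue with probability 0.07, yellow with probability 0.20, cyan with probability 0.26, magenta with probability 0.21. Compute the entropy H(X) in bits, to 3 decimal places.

H = −Σ pᵢ log₂ pᵢ.
−0.21·log₂(0.21) = 0.4728
−0.05·log₂(0.05) = 0.2161
−0.07·log₂(0.07) = 0.2686
−0.20·log₂(0.20) = 0.4644
−0.26·log₂(0.26) = 0.5053
−0.21·log₂(0.21) = 0.4728
Sum ≈ 2.4000 → 2.400 bits.

2.400 bits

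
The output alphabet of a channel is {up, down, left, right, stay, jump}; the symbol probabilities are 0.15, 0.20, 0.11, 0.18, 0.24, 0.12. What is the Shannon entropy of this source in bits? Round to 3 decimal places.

2.532 bits

H = −Σ pᵢ log₂ pᵢ.
−0.15·log₂(0.15) = 0.4105
−0.20·log₂(0.20) = 0.4644
−0.11·log₂(0.11) = 0.3503
−0.18·log₂(0.18) = 0.4453
−0.24·log₂(0.24) = 0.4941
−0.12·log₂(0.12) = 0.3671
Sum ≈ 2.5317 → 2.532 bits.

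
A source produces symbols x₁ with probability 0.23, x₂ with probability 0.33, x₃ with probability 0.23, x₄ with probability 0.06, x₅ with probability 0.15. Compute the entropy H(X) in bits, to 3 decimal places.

H = −Σ pᵢ log₂ pᵢ.
−0.23·log₂(0.23) = 0.4877
−0.33·log₂(0.33) = 0.5278
−0.23·log₂(0.23) = 0.4877
−0.06·log₂(0.06) = 0.2435
−0.15·log₂(0.15) = 0.4105
Sum ≈ 2.1572 → 2.157 bits.

2.157 bits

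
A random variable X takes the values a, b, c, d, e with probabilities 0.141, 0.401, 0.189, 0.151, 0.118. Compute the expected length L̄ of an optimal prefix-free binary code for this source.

Repeatedly combine the two least-probable nodes; the expected code length is the sum of the merged weights.
merge 59/500 + 141/1000 → 259/1000
merge 151/1000 + 189/1000 → 17/50
merge 259/1000 + 17/50 → 599/1000
merge 401/1000 + 599/1000 → 1
L = 259/1000 + 17/50 + 599/1000 + 1 = 1099/500 = 2.198 bits/symbol.

2.198 bits/symbol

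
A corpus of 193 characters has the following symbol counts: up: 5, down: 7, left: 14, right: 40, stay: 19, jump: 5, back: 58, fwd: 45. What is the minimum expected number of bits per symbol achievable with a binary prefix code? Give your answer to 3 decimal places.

Probabilities are the counts divided by 193.
Repeatedly combine the two least-probable nodes; the expected code length is the sum of the merged weights.
merge 5/193 + 5/193 → 10/193
merge 7/193 + 10/193 → 17/193
merge 14/193 + 17/193 → 31/193
merge 19/193 + 31/193 → 50/193
merge 40/193 + 45/193 → 85/193
merge 50/193 + 58/193 → 108/193
merge 85/193 + 108/193 → 1
L = 10/193 + 17/193 + 31/193 + 50/193 + 85/193 + 108/193 + 1 = 494/193 ≈ 2.560 bits/symbol.

2.560 bits/symbol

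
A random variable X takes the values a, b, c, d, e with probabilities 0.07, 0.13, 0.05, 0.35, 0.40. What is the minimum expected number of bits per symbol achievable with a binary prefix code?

Repeatedly combine the two least-probable nodes; the expected code length is the sum of the merged weights.
merge 1/20 + 7/100 → 3/25
merge 3/25 + 13/100 → 1/4
merge 1/4 + 7/20 → 3/5
merge 2/5 + 3/5 → 1
L = 3/25 + 1/4 + 3/5 + 1 = 197/100 = 1.97 bits/symbol.

1.97 bits/symbol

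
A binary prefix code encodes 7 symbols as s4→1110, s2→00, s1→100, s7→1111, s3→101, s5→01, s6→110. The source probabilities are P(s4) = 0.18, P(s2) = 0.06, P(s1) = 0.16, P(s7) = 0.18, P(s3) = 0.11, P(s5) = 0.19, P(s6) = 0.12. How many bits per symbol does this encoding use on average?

L̄ = Σ pᵢ·ℓᵢ = 0.18·4 + 0.06·2 + 0.16·3 + 0.18·4 + 0.11·3 + 0.19·2 + 0.12·3 = 3.11 bits/symbol.

3.11 bits/symbol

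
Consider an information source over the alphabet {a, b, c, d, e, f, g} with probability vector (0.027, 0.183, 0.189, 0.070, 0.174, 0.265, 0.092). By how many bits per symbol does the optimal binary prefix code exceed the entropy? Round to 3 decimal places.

Entropy H = −Σ p log₂ p ≈ 2.5753 bits.
Huffman merges: 27/1000+7/100→97/1000; 23/250+97/1000→189/1000; 87/500+183/1000→357/1000; 189/1000+189/1000→189/500; 53/200+357/1000→311/500; 189/500+311/500→1. L = 2643/1000 ≈ 2.6430.
L − H = 2.6430 − 2.5753 = 0.068 bits.

0.068 bits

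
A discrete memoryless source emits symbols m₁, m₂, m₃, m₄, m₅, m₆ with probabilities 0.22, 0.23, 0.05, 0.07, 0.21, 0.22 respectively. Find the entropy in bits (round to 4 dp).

2.4063 bits

H = −Σ pᵢ log₂ pᵢ.
−0.22·log₂(0.22) = 0.4806
−0.23·log₂(0.23) = 0.4877
−0.05·log₂(0.05) = 0.2161
−0.07·log₂(0.07) = 0.2686
−0.21·log₂(0.21) = 0.4728
−0.22·log₂(0.22) = 0.4806
Sum ≈ 2.4063 → 2.4063 bits.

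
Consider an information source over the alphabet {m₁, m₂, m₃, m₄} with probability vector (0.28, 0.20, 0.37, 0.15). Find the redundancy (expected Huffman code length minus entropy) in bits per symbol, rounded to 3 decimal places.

Entropy H = −Σ p log₂ p ≈ 1.9199 bits.
Huffman merges: 3/20+1/5→7/20; 7/25+7/20→63/100; 37/100+63/100→1. L = 99/50 ≈ 1.9800.
L − H = 1.9800 − 1.9199 = 0.060 bits.

0.060 bits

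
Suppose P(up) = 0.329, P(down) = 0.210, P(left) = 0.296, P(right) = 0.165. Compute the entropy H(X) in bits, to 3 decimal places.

H = −Σ pᵢ log₂ pᵢ.
−0.329·log₂(0.329) = 0.5277
−0.210·log₂(0.210) = 0.4728
−0.296·log₂(0.296) = 0.5199
−0.165·log₂(0.165) = 0.4289
Sum ≈ 1.9493 → 1.949 bits.

1.949 bits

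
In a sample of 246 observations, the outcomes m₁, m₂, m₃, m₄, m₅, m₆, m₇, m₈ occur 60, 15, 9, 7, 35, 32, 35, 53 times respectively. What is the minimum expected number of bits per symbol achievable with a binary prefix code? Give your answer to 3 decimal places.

Probabilities are the counts divided by 246.
Repeatedly combine the two least-probable nodes; the expected code length is the sum of the merged weights.
merge 7/246 + 3/82 → 8/123
merge 5/82 + 8/123 → 31/246
merge 31/246 + 16/123 → 21/82
merge 35/246 + 35/246 → 35/123
merge 53/246 + 10/41 → 113/246
merge 21/82 + 35/123 → 133/246
merge 113/246 + 133/246 → 1
L = 8/123 + 31/246 + 21/82 + 35/123 + 113/246 + 133/246 + 1 = 112/41 ≈ 2.732 bits/symbol.

2.732 bits/symbol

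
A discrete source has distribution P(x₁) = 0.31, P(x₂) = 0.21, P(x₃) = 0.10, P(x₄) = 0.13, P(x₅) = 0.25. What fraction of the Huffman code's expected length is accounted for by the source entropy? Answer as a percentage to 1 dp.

Entropy H = −Σ p log₂ p ≈ 2.2115 bits.
Huffman merges: 1/10+13/100→23/100; 21/100+23/100→11/25; 1/4+31/100→14/25; 11/25+14/25→1. L = 223/100 ≈ 2.2300.
Efficiency = H/L = 2.2115/2.2300 = 99.2%.

99.2%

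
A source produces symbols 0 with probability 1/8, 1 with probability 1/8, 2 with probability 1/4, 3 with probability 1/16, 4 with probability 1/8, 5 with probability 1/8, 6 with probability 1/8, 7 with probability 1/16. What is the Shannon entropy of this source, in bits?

2.875 bits

Each probability is a power of 1/2, so log₂(1/p) is an integer.
H = Σ p·log₂(1/p) = 1/8·3 + 1/8·3 + 1/4·2 + 1/16·4 + 1/8·3 + 1/8·3 + 1/8·3 + 1/16·4 = 2.875 bits.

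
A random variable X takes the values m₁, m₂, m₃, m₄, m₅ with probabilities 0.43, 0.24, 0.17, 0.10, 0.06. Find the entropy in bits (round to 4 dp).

2.0280 bits

H = −Σ pᵢ log₂ pᵢ.
−0.43·log₂(0.43) = 0.5236
−0.24·log₂(0.24) = 0.4941
−0.17·log₂(0.17) = 0.4346
−0.10·log₂(0.10) = 0.3322
−0.06·log₂(0.06) = 0.2435
Sum ≈ 2.0280 → 2.0280 bits.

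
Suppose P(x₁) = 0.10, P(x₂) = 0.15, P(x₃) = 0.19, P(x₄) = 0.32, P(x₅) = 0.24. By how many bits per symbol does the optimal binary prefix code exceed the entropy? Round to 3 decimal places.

0.032 bits

Entropy H = −Σ p log₂ p ≈ 2.2181 bits.
Huffman merges: 1/10+3/20→1/4; 19/100+6/25→43/100; 1/4+8/25→57/100; 43/100+57/100→1. L = 9/4 ≈ 2.2500.
L − H = 2.2500 − 2.2181 = 0.032 bits.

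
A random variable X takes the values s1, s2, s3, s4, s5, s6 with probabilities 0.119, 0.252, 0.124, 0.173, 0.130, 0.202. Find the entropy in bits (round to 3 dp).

2.527 bits

H = −Σ pᵢ log₂ pᵢ.
−0.119·log₂(0.119) = 0.3654
−0.252·log₂(0.252) = 0.5011
−0.124·log₂(0.124) = 0.3734
−0.173·log₂(0.173) = 0.4379
−0.130·log₂(0.130) = 0.3826
−0.202·log₂(0.202) = 0.4661
Sum ≈ 2.5266 → 2.527 bits.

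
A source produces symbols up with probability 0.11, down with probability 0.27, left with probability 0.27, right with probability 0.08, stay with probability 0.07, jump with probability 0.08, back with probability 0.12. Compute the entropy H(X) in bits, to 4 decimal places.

H = −Σ pᵢ log₂ pᵢ.
−0.11·log₂(0.11) = 0.3503
−0.27·log₂(0.27) = 0.5100
−0.27·log₂(0.27) = 0.5100
−0.08·log₂(0.08) = 0.2915
−0.07·log₂(0.07) = 0.2686
−0.08·log₂(0.08) = 0.2915
−0.12·log₂(0.12) = 0.3671
Sum ≈ 2.5890 → 2.5890 bits.

2.5890 bits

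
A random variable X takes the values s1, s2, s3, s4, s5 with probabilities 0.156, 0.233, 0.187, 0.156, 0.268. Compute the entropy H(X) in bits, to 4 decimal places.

H = −Σ pᵢ log₂ pᵢ.
−0.156·log₂(0.156) = 0.4181
−0.233·log₂(0.233) = 0.4897
−0.187·log₂(0.187) = 0.4523
−0.156·log₂(0.156) = 0.4181
−0.268·log₂(0.268) = 0.5091
Sum ≈ 2.2874 → 2.2874 bits.

2.2874 bits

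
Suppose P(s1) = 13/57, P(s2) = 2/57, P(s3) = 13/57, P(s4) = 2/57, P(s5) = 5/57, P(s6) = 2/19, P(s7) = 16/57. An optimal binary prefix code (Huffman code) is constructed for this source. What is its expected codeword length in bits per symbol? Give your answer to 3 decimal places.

2.491 bits/symbol

Repeatedly combine the two least-probable nodes; the expected code length is the sum of the merged weights.
merge 2/57 + 2/57 → 4/57
merge 4/57 + 5/57 → 3/19
merge 2/19 + 3/19 → 5/19
merge 13/57 + 13/57 → 26/57
merge 5/19 + 16/57 → 31/57
merge 26/57 + 31/57 → 1
L = 4/57 + 3/19 + 5/19 + 26/57 + 31/57 + 1 = 142/57 ≈ 2.491 bits/symbol.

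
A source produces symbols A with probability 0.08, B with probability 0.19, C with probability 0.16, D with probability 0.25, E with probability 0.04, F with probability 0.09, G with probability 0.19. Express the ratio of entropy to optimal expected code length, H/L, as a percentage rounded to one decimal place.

Entropy H = −Σ p log₂ p ≈ 2.6234 bits.
Huffman merges: 1/25+2/25→3/25; 9/100+3/25→21/100; 4/25+19/100→7/20; 19/100+21/100→2/5; 1/4+7/20→3/5; 2/5+3/5→1. L = 67/25 ≈ 2.6800.
Efficiency = H/L = 2.6234/2.6800 = 97.9%.

97.9%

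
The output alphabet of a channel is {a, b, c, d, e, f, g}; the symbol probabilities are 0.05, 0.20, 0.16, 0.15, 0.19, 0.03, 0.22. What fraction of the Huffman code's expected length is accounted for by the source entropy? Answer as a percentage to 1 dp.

97.8%

Entropy H = −Σ p log₂ p ≈ 2.6016 bits.
Huffman merges: 3/100+1/20→2/25; 2/25+3/20→23/100; 4/25+19/100→7/20; 1/5+11/50→21/50; 23/100+7/20→29/50; 21/50+29/50→1. L = 133/50 ≈ 2.6600.
Efficiency = H/L = 2.6016/2.6600 = 97.8%.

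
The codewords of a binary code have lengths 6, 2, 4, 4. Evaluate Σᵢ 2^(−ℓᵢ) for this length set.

0.390625

With common denominator 2^6 = 64: Σ 2^(−ℓᵢ) = 1/64 + 16/64 + 4/64 + 4/64 = 25/64 = 0.390625.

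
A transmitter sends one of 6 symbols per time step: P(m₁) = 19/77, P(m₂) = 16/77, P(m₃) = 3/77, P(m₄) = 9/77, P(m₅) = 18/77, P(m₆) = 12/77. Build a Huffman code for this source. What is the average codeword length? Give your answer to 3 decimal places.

2.468 bits/symbol

Repeatedly combine the two least-probable nodes; the expected code length is the sum of the merged weights.
merge 3/77 + 9/77 → 12/77
merge 12/77 + 12/77 → 24/77
merge 16/77 + 18/77 → 34/77
merge 19/77 + 24/77 → 43/77
merge 34/77 + 43/77 → 1
L = 12/77 + 24/77 + 34/77 + 43/77 + 1 = 190/77 ≈ 2.468 bits/symbol.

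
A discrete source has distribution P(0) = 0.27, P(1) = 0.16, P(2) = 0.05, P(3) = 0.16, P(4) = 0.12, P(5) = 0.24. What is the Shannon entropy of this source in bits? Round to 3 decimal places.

H = −Σ pᵢ log₂ pᵢ.
−0.27·log₂(0.27) = 0.5100
−0.16·log₂(0.16) = 0.4230
−0.05·log₂(0.05) = 0.2161
−0.16·log₂(0.16) = 0.4230
−0.12·log₂(0.12) = 0.3671
−0.24·log₂(0.24) = 0.4941
Sum ≈ 2.4334 → 2.433 bits.

2.433 bits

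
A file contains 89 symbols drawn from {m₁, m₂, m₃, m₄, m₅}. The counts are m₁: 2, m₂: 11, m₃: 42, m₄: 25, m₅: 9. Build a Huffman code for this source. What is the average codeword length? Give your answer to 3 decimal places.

Probabilities are the counts divided by 89.
Repeatedly combine the two least-probable nodes; the expected code length is the sum of the merged weights.
merge 2/89 + 9/89 → 11/89
merge 11/89 + 11/89 → 22/89
merge 22/89 + 25/89 → 47/89
merge 42/89 + 47/89 → 1
L = 11/89 + 22/89 + 47/89 + 1 = 169/89 ≈ 1.899 bits/symbol.

1.899 bits/symbol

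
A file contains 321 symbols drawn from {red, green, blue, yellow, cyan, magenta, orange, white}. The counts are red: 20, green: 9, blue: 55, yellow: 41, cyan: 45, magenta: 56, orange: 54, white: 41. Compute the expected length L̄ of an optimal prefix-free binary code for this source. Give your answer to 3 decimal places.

2.916 bits/symbol

Probabilities are the counts divided by 321.
Repeatedly combine the two least-probable nodes; the expected code length is the sum of the merged weights.
merge 3/107 + 20/321 → 29/321
merge 29/321 + 41/321 → 70/321
merge 41/321 + 15/107 → 86/321
merge 18/107 + 55/321 → 109/321
merge 56/321 + 70/321 → 42/107
merge 86/321 + 109/321 → 65/107
merge 42/107 + 65/107 → 1
L = 29/321 + 70/321 + 86/321 + 109/321 + 42/107 + 65/107 + 1 = 312/107 ≈ 2.916 bits/symbol.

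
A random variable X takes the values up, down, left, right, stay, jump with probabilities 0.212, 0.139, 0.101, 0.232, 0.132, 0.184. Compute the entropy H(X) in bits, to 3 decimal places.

2.528 bits

H = −Σ pᵢ log₂ pᵢ.
−0.212·log₂(0.212) = 0.4744
−0.139·log₂(0.139) = 0.3957
−0.101·log₂(0.101) = 0.3341
−0.232·log₂(0.232) = 0.4890
−0.132·log₂(0.132) = 0.3856
−0.184·log₂(0.184) = 0.4494
Sum ≈ 2.5282 → 2.528 bits.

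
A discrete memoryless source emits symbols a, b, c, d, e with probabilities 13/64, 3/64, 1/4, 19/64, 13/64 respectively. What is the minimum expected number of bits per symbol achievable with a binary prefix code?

Repeatedly combine the two least-probable nodes; the expected code length is the sum of the merged weights.
merge 3/64 + 13/64 → 1/4
merge 13/64 + 1/4 → 29/64
merge 1/4 + 19/64 → 35/64
merge 29/64 + 35/64 → 1
L = 1/4 + 29/64 + 35/64 + 1 = 9/4 = 2.25 bits/symbol.

2.25 bits/symbol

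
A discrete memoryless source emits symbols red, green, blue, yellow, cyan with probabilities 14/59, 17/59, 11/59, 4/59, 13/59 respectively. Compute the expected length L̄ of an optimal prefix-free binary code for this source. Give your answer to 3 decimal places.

2.254 bits/symbol

Repeatedly combine the two least-probable nodes; the expected code length is the sum of the merged weights.
merge 4/59 + 11/59 → 15/59
merge 13/59 + 14/59 → 27/59
merge 15/59 + 17/59 → 32/59
merge 27/59 + 32/59 → 1
L = 15/59 + 27/59 + 32/59 + 1 = 133/59 ≈ 2.254 bits/symbol.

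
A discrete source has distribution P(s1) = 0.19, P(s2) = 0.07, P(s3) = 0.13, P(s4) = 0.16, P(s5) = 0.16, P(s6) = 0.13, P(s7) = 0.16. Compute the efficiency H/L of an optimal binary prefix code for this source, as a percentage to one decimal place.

98.2%

Entropy H = −Σ p log₂ p ≈ 2.7581 bits.
Huffman merges: 7/100+13/100→1/5; 13/100+4/25→29/100; 4/25+4/25→8/25; 19/100+1/5→39/100; 29/100+8/25→61/100; 39/100+61/100→1. L = 281/100 ≈ 2.8100.
Efficiency = H/L = 2.7581/2.8100 = 98.2%.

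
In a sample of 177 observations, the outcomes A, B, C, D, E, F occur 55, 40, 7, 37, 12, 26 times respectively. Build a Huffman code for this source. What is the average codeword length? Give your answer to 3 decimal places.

Probabilities are the counts divided by 177.
Repeatedly combine the two least-probable nodes; the expected code length is the sum of the merged weights.
merge 7/177 + 4/59 → 19/177
merge 19/177 + 26/177 → 15/59
merge 37/177 + 40/177 → 77/177
merge 15/59 + 55/177 → 100/177
merge 77/177 + 100/177 → 1
L = 19/177 + 15/59 + 77/177 + 100/177 + 1 = 418/177 ≈ 2.362 bits/symbol.

2.362 bits/symbol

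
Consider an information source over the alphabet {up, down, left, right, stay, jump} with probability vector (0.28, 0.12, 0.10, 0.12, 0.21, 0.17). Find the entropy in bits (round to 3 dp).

H = −Σ pᵢ log₂ pᵢ.
−0.28·log₂(0.28) = 0.5142
−0.12·log₂(0.12) = 0.3671
−0.10·log₂(0.10) = 0.3322
−0.12·log₂(0.12) = 0.3671
−0.21·log₂(0.21) = 0.4728
−0.17·log₂(0.17) = 0.4346
Sum ≈ 2.4880 → 2.488 bits.

2.488 bits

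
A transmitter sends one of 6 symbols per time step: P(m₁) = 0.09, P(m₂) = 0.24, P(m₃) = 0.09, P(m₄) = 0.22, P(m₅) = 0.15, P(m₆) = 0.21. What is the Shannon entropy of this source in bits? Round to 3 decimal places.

H = −Σ pᵢ log₂ pᵢ.
−0.09·log₂(0.09) = 0.3127
−0.24·log₂(0.24) = 0.4941
−0.09·log₂(0.09) = 0.3127
−0.22·log₂(0.22) = 0.4806
−0.15·log₂(0.15) = 0.4105
−0.21·log₂(0.21) = 0.4728
Sum ≈ 2.4834 → 2.483 bits.

2.483 bits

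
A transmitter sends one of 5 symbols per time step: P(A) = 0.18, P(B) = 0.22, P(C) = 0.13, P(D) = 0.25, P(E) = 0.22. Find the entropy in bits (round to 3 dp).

2.289 bits

H = −Σ pᵢ log₂ pᵢ.
−0.18·log₂(0.18) = 0.4453
−0.22·log₂(0.22) = 0.4806
−0.13·log₂(0.13) = 0.3826
−0.25·log₂(0.25) = 0.5000
−0.22·log₂(0.22) = 0.4806
Sum ≈ 2.2891 → 2.289 bits.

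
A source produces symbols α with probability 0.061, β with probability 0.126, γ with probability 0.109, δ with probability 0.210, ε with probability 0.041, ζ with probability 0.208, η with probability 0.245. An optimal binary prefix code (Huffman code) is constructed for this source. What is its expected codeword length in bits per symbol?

Repeatedly combine the two least-probable nodes; the expected code length is the sum of the merged weights.
merge 41/1000 + 61/1000 → 51/500
merge 51/500 + 109/1000 → 211/1000
merge 63/500 + 26/125 → 167/500
merge 21/100 + 211/1000 → 421/1000
merge 49/200 + 167/500 → 579/1000
merge 421/1000 + 579/1000 → 1
L = 51/500 + 211/1000 + 167/500 + 421/1000 + 579/1000 + 1 = 2647/1000 = 2.647 bits/symbol.

2.647 bits/symbol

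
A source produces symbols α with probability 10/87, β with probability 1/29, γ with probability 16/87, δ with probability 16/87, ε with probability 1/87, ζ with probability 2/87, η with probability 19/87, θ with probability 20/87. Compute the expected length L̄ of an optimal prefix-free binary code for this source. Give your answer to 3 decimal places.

2.655 bits/symbol

Repeatedly combine the two least-probable nodes; the expected code length is the sum of the merged weights.
merge 1/87 + 2/87 → 1/29
merge 1/29 + 1/29 → 2/29
merge 2/29 + 10/87 → 16/87
merge 16/87 + 16/87 → 32/87
merge 16/87 + 19/87 → 35/87
merge 20/87 + 32/87 → 52/87
merge 35/87 + 52/87 → 1
L = 1/29 + 2/29 + 16/87 + 32/87 + 35/87 + 52/87 + 1 = 77/29 ≈ 2.655 bits/symbol.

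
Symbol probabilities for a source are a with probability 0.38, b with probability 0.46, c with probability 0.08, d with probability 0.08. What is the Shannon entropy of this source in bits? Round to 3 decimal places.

H = −Σ pᵢ log₂ pᵢ.
−0.38·log₂(0.38) = 0.5305
−0.46·log₂(0.46) = 0.5153
−0.08·log₂(0.08) = 0.2915
−0.08·log₂(0.08) = 0.2915
Sum ≈ 1.6288 → 1.629 bits.

1.629 bits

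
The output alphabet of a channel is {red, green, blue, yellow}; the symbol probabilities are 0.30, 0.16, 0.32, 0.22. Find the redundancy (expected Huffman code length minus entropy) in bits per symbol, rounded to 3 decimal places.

Entropy H = −Σ p log₂ p ≈ 1.9507 bits.
Huffman merges: 4/25+11/50→19/50; 3/10+8/25→31/50; 19/50+31/50→1. L = 2 ≈ 2.0000.
L − H = 2.0000 − 1.9507 = 0.049 bits.

0.049 bits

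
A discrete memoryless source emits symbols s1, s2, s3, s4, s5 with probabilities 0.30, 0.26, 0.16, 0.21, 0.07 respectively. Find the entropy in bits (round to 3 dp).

2.191 bits

H = −Σ pᵢ log₂ pᵢ.
−0.30·log₂(0.30) = 0.5211
−0.26·log₂(0.26) = 0.5053
−0.16·log₂(0.16) = 0.4230
−0.21·log₂(0.21) = 0.4728
−0.07·log₂(0.07) = 0.2686
Sum ≈ 2.1908 → 2.191 bits.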